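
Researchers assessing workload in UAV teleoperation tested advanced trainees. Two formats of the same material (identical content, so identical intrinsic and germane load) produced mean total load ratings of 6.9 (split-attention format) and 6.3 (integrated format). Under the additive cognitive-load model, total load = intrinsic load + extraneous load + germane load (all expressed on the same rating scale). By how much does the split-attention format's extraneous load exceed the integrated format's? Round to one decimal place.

Intrinsic and germane load are equal across formats, so the difference in total load equals the difference in extraneous load.
Extraneous-load difference = 6.9 − 6.3 = 0.6.

0.6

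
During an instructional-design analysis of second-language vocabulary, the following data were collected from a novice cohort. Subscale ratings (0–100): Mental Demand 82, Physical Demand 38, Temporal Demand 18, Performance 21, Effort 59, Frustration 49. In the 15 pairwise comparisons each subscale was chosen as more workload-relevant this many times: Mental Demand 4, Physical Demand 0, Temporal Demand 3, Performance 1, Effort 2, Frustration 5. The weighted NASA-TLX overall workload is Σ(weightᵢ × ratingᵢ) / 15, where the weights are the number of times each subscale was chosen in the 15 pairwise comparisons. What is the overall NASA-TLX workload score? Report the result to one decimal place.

The tallies are the weights (they sum to 15).
Weighted sum = 4·82 + 0·38 + 3·18 + 1·21 + 2·59 + 5·49
            = 328 + 0 + 54 + 21 + 118 + 245 = 766.
Overall workload = 766 / 15 = 51.0667 ≈ 51.1.

51.1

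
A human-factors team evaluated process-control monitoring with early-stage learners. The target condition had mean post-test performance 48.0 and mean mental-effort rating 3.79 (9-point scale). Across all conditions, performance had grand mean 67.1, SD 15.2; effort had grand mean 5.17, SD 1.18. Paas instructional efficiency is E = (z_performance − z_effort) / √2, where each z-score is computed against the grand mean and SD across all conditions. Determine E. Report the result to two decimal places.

-0.06

z_performance = (48.0 − 67.1) / 15.2 = -19.1000 / 15.2 = -1.2566.
z_effort = (3.79 − 5.17) / 1.18 = -1.3800 / 1.18 = -1.1695.
z_P − z_E = -1.2566 − (-1.1695) = -0.0871.
E = -0.0871 / √2 = -0.0871 / 1.41421 = -0.0616 ≈ -0.06.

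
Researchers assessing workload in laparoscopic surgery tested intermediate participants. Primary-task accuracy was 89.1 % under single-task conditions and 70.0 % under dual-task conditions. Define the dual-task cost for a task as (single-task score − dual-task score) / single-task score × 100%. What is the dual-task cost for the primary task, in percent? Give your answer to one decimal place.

21.4

Cost = (89.1 − 70.0) / 89.1 × 100%
     = 19.1000 / 89.1 × 100% = 21.4366%.
≈ 21.4%.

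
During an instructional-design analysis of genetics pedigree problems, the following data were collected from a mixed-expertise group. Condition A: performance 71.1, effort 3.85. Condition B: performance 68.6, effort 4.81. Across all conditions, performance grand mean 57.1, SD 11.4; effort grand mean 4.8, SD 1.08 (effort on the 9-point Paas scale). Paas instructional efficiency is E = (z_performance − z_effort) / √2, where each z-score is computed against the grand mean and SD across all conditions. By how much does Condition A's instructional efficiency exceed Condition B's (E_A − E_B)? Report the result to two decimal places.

Condition A: z_P = (71.1 − 57.1)/11.4 = 1.2281; z_E = (3.85 − 4.8)/1.08 = -0.8796; E_A = (1.2281 − (-0.8796))/√2 = 1.4904.
Condition B: z_P = (68.6 − 57.1)/11.4 = 1.0088; z_E = (4.81 − 4.8)/1.08 = 0.0093; E_B = (1.0088 − 0.0093)/√2 = 0.7068.
E_A − E_B = 1.4904 − 0.7068 = 0.7836 ≈ 0.78.

0.78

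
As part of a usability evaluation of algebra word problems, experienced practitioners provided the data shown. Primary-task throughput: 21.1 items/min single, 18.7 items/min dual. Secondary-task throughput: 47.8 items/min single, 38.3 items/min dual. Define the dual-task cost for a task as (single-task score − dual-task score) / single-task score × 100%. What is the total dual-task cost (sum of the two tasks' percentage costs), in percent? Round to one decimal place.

31.2

Primary cost = (21.1 − 18.7) / 21.1 × 100% = 11.3744%.
Secondary cost = (47.8 − 38.3) / 47.8 × 100% = 19.8745%.
Total = 11.3744% + 19.8745% = 31.2489% ≈ 31.2%.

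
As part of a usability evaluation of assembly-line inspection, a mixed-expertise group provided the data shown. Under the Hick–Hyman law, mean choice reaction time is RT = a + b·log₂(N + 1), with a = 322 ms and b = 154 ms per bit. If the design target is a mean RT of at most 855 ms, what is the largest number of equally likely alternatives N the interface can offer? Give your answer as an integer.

10

Set 322 + 154·log₂(N + 1) ≤ 855.
log₂(N + 1) ≤ (855 − 322) / 154 = 3.4610.
N + 1 ≤ 2^3.4610 = 11.0120.
N ≤ 10.0120, so the largest integer N is 10.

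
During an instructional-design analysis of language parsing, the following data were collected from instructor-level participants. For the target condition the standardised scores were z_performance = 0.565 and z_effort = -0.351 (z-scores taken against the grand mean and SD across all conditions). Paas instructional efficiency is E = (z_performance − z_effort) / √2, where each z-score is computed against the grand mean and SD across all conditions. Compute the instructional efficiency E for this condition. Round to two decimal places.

0.65

z_P − z_E = 0.565 − (-0.351) = 0.9160.
E = 0.9160 / √2 = 0.9160 / 1.41421 = 0.6477 ≈ 0.65.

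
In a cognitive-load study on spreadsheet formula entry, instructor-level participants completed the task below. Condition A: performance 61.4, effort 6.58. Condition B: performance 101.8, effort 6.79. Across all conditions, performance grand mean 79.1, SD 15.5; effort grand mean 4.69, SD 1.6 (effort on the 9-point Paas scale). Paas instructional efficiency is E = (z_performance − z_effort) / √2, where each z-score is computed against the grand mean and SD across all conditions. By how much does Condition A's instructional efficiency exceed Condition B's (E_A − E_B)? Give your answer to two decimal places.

-1.75

Condition A: z_P = (61.4 − 79.1)/15.5 = -1.1419; z_E = (6.58 − 4.69)/1.6 = 1.1812; E_A = (-1.1419 − 1.1812)/√2 = -1.6427.
Condition B: z_P = (101.8 − 79.1)/15.5 = 1.4645; z_E = (6.79 − 4.69)/1.6 = 1.3125; E_B = (1.4645 − 1.3125)/√2 = 0.1075.
E_A − E_B = -1.6427 − 0.1075 = -1.7502 ≈ -1.75.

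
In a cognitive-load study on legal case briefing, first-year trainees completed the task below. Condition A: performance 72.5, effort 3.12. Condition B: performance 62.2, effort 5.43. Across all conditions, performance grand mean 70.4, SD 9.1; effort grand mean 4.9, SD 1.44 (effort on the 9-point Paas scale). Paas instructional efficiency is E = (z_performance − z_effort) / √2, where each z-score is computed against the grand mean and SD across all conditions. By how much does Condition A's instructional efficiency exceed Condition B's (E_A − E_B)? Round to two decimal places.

Condition A: z_P = (72.5 − 70.4)/9.1 = 0.2308; z_E = (3.12 − 4.9)/1.44 = -1.2361; E_A = (0.2308 − (-1.2361))/√2 = 1.0373.
Condition B: z_P = (62.2 − 70.4)/9.1 = -0.9011; z_E = (5.43 − 4.9)/1.44 = 0.3681; E_B = (-0.9011 − 0.3681)/√2 = -0.8975.
E_A − E_B = 1.0373 − (-0.8975) = 1.9348 ≈ 1.93.

1.93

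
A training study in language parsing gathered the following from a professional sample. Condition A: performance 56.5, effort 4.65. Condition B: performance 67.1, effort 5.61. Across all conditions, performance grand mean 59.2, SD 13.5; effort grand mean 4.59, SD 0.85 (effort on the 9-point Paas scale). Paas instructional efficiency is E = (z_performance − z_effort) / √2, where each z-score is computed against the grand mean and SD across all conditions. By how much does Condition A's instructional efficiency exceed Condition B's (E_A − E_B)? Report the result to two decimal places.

Condition A: z_P = (56.5 − 59.2)/13.5 = -0.2000; z_E = (4.65 − 4.59)/0.85 = 0.0706; E_A = (-0.2000 − 0.0706)/√2 = -0.1913.
Condition B: z_P = (67.1 − 59.2)/13.5 = 0.5852; z_E = (5.61 − 4.59)/0.85 = 1.2000; E_B = (0.5852 − 1.2000)/√2 = -0.4347.
E_A − E_B = -0.1913 − (-0.4347) = 0.2434 ≈ 0.24.

0.24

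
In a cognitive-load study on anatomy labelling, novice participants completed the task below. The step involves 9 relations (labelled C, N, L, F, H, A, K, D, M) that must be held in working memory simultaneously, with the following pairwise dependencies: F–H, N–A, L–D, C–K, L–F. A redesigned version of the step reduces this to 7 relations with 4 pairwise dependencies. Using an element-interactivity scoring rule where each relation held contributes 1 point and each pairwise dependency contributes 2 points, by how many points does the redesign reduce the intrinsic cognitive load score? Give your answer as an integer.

4

Original: 9 × 1 + 5 × 2 = 9 + 10 = 19.
Redesigned: 7 × 1 + 4 × 2 = 7 + 8 = 15.
Reduction = 19 − 15 = 4.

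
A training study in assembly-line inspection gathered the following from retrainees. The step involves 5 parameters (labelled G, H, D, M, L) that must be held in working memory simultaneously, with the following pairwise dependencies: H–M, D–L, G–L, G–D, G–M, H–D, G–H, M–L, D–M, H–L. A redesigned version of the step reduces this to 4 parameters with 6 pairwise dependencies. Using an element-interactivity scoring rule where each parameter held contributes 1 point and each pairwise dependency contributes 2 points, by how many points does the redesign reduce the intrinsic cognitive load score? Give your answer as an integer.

Original: 5 × 1 + 10 × 2 = 5 + 20 = 25.
Redesigned: 4 × 1 + 6 × 2 = 4 + 12 = 16.
Reduction = 25 − 16 = 9.

9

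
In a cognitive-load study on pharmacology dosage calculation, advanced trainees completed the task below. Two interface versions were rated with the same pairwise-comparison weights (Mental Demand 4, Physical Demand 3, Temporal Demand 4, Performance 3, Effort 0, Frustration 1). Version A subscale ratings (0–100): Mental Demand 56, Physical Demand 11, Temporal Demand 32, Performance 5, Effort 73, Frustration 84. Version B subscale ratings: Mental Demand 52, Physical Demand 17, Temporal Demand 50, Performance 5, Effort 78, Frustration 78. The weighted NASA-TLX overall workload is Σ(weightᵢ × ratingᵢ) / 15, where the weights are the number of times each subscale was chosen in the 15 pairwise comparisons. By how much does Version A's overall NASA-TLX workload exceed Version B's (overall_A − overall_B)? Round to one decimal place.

-4.5

Version A weighted sum = 4·56 + 3·11 + 4·32 + 3·5 + 0·73 + 1·84 = 224 + 33 + 128 + 15 + 0 + 84 = 484; overall_A = 484/15 = 32.2667.
Version B weighted sum = 4·52 + 3·17 + 4·50 + 3·5 + 0·78 + 1·78 = 208 + 51 + 200 + 15 + 0 + 78 = 552; overall_B = 552/15 = 36.8000.
Difference = 32.2667 − 36.8000 = -4.5333 ≈ -4.5.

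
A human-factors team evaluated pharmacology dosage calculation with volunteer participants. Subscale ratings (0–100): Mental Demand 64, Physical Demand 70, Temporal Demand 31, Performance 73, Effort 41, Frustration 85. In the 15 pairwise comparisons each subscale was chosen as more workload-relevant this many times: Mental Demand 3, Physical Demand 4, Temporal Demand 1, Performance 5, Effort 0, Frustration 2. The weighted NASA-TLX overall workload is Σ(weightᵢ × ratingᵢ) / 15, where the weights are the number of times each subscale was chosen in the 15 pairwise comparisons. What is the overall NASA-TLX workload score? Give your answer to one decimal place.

69.2

The tallies are the weights (they sum to 15).
Weighted sum = 3·64 + 4·70 + 1·31 + 5·73 + 0·41 + 2·85
            = 192 + 280 + 31 + 365 + 0 + 170 = 1038.
Overall workload = 1038 / 15 = 69.2000 ≈ 69.2.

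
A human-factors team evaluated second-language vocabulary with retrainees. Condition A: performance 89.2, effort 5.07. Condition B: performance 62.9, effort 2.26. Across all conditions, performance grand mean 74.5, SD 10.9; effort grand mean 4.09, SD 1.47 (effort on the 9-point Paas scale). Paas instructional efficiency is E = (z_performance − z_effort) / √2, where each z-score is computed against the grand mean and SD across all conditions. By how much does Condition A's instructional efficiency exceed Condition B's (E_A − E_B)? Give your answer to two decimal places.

0.35

Condition A: z_P = (89.2 − 74.5)/10.9 = 1.3486; z_E = (5.07 − 4.09)/1.47 = 0.6667; E_A = (1.3486 − 0.6667)/√2 = 0.4822.
Condition B: z_P = (62.9 − 74.5)/10.9 = -1.0642; z_E = (2.26 − 4.09)/1.47 = -1.2449; E_B = (-1.0642 − (-1.2449))/√2 = 0.1278.
E_A − E_B = 0.4822 − 0.1278 = 0.3544 ≈ 0.35.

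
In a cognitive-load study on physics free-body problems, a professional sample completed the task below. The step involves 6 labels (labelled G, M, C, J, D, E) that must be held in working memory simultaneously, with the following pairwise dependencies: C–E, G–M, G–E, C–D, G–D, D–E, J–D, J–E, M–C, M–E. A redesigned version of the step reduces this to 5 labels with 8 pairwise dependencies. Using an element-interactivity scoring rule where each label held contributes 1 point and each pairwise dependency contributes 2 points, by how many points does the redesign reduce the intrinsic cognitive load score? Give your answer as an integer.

5

Original: 6 × 1 + 10 × 2 = 6 + 20 = 26.
Redesigned: 5 × 1 + 8 × 2 = 5 + 16 = 21.
Reduction = 26 − 21 = 5.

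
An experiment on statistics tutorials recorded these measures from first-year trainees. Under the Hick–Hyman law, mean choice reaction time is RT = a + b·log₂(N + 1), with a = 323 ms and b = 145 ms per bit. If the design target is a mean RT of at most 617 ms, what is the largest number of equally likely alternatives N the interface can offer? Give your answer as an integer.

Set 323 + 145·log₂(N + 1) ≤ 617.
log₂(N + 1) ≤ (617 − 323) / 145 = 2.0276.
N + 1 ≤ 2^2.0276 = 4.0773.
N ≤ 3.0773, so the largest integer N is 3.

3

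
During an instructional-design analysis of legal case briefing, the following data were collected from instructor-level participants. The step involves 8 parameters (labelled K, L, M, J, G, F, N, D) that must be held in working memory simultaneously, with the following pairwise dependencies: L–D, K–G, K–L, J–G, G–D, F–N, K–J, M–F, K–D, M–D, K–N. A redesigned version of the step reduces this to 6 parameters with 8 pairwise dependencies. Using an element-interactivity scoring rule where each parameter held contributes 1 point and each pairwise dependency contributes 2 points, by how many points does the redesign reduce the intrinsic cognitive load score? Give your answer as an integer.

8

Original: 8 × 1 + 11 × 2 = 8 + 22 = 30.
Redesigned: 6 × 1 + 8 × 2 = 6 + 16 = 22.
Reduction = 30 − 22 = 8.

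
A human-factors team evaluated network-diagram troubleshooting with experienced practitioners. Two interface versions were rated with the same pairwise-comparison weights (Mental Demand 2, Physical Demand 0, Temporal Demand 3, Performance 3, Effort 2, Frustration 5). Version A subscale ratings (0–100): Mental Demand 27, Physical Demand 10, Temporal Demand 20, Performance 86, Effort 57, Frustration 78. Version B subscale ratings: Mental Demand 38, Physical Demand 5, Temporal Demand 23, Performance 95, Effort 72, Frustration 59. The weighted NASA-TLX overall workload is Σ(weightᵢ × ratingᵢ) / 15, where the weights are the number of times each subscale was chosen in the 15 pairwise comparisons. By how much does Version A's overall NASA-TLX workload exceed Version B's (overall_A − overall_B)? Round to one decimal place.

0.5

Version A weighted sum = 2·27 + 0·10 + 3·20 + 3·86 + 2·57 + 5·78 = 54 + 0 + 60 + 258 + 114 + 390 = 876; overall_A = 876/15 = 58.4000.
Version B weighted sum = 2·38 + 0·5 + 3·23 + 3·95 + 2·72 + 5·59 = 76 + 0 + 69 + 285 + 144 + 295 = 869; overall_B = 869/15 = 57.9333.
Difference = 58.4000 − 57.9333 = 0.4667 ≈ 0.5.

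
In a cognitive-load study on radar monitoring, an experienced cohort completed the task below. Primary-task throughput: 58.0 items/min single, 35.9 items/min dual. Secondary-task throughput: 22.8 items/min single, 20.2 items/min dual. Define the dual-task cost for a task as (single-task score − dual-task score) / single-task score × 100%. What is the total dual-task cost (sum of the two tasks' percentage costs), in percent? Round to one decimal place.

Primary cost = (58.0 − 35.9) / 58.0 × 100% = 38.1034%.
Secondary cost = (22.8 − 20.2) / 22.8 × 100% = 11.4035%.
Total = 38.1034% + 11.4035% = 49.5069% ≈ 49.5%.

49.5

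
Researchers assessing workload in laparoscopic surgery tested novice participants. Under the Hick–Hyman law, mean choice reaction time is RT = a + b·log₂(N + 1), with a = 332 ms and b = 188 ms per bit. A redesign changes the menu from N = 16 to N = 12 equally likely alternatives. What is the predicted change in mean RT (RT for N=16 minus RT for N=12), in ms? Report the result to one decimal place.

RT(16) = 332 + 188·log₂(17) = 332 + 188·4.0875 = 1100.4500 ms.
RT(12) = 332 + 188·log₂(13) = 332 + 188·3.7004 = 1027.6752 ms.
Difference = 1100.4500 − 1027.6752 = 72.7748 ≈ 72.8 ms.

72.8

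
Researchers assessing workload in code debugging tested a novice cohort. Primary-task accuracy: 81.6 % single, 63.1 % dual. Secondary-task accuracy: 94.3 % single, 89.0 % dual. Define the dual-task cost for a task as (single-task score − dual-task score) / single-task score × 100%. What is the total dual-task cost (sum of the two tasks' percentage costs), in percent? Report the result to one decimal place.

Primary cost = (81.6 − 63.1) / 81.6 × 100% = 22.6716%.
Secondary cost = (94.3 − 89.0) / 94.3 × 100% = 5.6204%.
Total = 22.6716% + 5.6204% = 28.2920% ≈ 28.3%.

28.3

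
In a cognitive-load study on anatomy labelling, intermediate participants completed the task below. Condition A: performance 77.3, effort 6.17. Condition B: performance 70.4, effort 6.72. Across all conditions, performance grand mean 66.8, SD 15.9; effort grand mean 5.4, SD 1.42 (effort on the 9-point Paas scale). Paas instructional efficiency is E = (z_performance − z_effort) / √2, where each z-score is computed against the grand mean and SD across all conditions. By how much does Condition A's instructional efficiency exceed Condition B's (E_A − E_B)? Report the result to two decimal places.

Condition A: z_P = (77.3 − 66.8)/15.9 = 0.6604; z_E = (6.17 − 5.4)/1.42 = 0.5423; E_A = (0.6604 − 0.5423)/√2 = 0.0835.
Condition B: z_P = (70.4 − 66.8)/15.9 = 0.2264; z_E = (6.72 − 5.4)/1.42 = 0.9296; E_B = (0.2264 − 0.9296)/√2 = -0.4972.
E_A − E_B = 0.0835 − (-0.4972) = 0.5807 ≈ 0.58.

0.58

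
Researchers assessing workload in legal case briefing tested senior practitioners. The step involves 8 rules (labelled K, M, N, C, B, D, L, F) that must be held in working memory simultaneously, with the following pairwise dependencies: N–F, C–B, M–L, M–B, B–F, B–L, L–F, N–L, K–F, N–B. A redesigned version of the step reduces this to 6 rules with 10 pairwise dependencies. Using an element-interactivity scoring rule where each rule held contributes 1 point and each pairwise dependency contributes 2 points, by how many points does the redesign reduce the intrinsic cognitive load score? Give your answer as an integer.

2

Original: 8 × 1 + 10 × 2 = 8 + 20 = 28.
Redesigned: 6 × 1 + 10 × 2 = 6 + 20 = 26.
Reduction = 28 − 26 = 2.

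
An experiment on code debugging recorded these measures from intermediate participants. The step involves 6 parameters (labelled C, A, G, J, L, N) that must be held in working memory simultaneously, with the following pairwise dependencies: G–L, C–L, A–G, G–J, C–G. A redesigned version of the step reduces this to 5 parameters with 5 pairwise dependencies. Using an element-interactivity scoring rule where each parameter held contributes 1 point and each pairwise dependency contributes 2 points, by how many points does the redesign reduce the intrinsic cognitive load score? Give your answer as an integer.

Original: 6 × 1 + 5 × 2 = 6 + 10 = 16.
Redesigned: 5 × 1 + 5 × 2 = 5 + 10 = 15.
Reduction = 16 − 15 = 1.

1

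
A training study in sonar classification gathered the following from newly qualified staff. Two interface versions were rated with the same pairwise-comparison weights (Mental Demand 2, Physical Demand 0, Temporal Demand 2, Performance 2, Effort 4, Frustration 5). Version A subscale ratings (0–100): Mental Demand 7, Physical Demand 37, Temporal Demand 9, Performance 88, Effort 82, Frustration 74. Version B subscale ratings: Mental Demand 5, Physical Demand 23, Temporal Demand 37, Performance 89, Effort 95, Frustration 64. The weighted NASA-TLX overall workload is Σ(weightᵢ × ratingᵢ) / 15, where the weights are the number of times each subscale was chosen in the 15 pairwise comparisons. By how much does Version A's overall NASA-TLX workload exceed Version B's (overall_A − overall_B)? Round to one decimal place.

-3.7

Version A weighted sum = 2·7 + 0·37 + 2·9 + 2·88 + 4·82 + 5·74 = 14 + 0 + 18 + 176 + 328 + 370 = 906; overall_A = 906/15 = 60.4000.
Version B weighted sum = 2·5 + 0·23 + 2·37 + 2·89 + 4·95 + 5·64 = 10 + 0 + 74 + 178 + 380 + 320 = 962; overall_B = 962/15 = 64.1333.
Difference = 60.4000 − 64.1333 = -3.7333 ≈ -3.7.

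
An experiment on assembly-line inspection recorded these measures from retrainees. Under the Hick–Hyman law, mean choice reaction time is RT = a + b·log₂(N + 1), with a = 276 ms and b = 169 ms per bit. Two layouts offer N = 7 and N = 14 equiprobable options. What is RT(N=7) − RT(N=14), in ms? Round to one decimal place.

RT(7) = 276 + 169·log₂(8) = 276 + 169·3.0000 = 783.0000 ms.
RT(14) = 276 + 169·log₂(15) = 276 + 169·3.9069 = 936.2661 ms.
Difference = 783.0000 − 936.2661 = -153.2661 ≈ -153.3 ms.

-153.3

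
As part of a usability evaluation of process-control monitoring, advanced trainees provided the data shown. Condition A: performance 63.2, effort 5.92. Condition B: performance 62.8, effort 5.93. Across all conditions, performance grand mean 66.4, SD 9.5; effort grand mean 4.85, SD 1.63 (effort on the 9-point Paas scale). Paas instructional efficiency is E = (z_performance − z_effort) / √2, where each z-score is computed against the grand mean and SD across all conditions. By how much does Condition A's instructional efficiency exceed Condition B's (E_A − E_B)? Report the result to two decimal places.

0.03

Condition A: z_P = (63.2 − 66.4)/9.5 = -0.3368; z_E = (5.92 − 4.85)/1.63 = 0.6564; E_A = (-0.3368 − 0.6564)/√2 = -0.7023.
Condition B: z_P = (62.8 − 66.4)/9.5 = -0.3789; z_E = (5.93 − 4.85)/1.63 = 0.6626; E_B = (-0.3789 − 0.6626)/√2 = -0.7365.
E_A − E_B = -0.7023 − (-0.7365) = 0.0342 ≈ 0.03.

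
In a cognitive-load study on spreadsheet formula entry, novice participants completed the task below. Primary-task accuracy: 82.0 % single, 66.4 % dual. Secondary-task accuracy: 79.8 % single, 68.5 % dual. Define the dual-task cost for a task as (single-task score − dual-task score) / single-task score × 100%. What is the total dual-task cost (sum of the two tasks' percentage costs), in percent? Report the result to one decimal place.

Primary cost = (82.0 − 66.4) / 82.0 × 100% = 19.0244%.
Secondary cost = (79.8 − 68.5) / 79.8 × 100% = 14.1604%.
Total = 19.0244% + 14.1604% = 33.1848% ≈ 33.2%.

33.2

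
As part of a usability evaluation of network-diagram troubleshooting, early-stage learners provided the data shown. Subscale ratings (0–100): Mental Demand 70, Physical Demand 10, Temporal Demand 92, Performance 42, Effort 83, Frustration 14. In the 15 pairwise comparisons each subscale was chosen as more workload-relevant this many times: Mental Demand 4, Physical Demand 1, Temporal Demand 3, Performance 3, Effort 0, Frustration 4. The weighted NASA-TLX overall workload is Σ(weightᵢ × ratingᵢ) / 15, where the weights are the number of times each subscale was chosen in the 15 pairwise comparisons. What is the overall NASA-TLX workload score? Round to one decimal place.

49.9

The tallies are the weights (they sum to 15).
Weighted sum = 4·70 + 1·10 + 3·92 + 3·42 + 0·83 + 4·14
            = 280 + 10 + 276 + 126 + 0 + 56 = 748.
Overall workload = 748 / 15 = 49.8667 ≈ 49.9.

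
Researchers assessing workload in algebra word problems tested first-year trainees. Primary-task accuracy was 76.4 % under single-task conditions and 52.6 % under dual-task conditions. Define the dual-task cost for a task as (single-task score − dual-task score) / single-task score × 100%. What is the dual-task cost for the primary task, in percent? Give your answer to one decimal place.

Cost = (76.4 − 52.6) / 76.4 × 100%
     = 23.8000 / 76.4 × 100% = 31.1518%.
≈ 31.2%.

31.2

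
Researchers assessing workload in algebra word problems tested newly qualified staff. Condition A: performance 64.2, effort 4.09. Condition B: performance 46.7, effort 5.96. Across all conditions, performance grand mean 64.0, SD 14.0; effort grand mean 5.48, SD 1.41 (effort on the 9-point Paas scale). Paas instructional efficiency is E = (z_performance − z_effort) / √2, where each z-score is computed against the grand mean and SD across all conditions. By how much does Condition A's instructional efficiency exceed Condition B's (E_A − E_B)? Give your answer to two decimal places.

Condition A: z_P = (64.2 − 64.0)/14.0 = 0.0143; z_E = (4.09 − 5.48)/1.41 = -0.9858; E_A = (0.0143 − (-0.9858))/√2 = 0.7072.
Condition B: z_P = (46.7 − 64.0)/14.0 = -1.2357; z_E = (5.96 − 5.48)/1.41 = 0.3404; E_B = (-1.2357 − 0.3404)/√2 = -1.1145.
E_A − E_B = 0.7072 − (-1.1145) = 1.8217 ≈ 1.82.

1.82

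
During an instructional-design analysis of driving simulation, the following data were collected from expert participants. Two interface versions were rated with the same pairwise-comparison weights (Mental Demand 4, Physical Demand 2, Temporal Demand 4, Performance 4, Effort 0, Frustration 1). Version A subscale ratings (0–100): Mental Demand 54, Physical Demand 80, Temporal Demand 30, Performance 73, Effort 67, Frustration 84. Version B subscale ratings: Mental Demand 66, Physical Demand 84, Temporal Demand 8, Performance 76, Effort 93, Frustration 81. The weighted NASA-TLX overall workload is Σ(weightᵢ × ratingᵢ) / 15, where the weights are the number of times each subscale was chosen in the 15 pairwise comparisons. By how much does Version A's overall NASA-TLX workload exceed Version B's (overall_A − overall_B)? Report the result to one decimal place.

Version A weighted sum = 4·54 + 2·80 + 4·30 + 4·73 + 0·67 + 1·84 = 216 + 160 + 120 + 292 + 0 + 84 = 872; overall_A = 872/15 = 58.1333.
Version B weighted sum = 4·66 + 2·84 + 4·8 + 4·76 + 0·93 + 1·81 = 264 + 168 + 32 + 304 + 0 + 81 = 849; overall_B = 849/15 = 56.6000.
Difference = 58.1333 − 56.6000 = 1.5333 ≈ 1.5.

1.5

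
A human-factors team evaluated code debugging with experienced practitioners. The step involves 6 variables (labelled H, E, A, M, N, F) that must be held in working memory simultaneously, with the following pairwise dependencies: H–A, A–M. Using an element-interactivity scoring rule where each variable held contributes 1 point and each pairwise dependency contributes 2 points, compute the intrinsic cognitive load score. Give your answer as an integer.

10

Count of variables held simultaneously: 6.
Count of pairwise dependencies listed: 2.
Element contribution: 6 × 1 = 6.
Interaction contribution: 2 × 2 = 4.
Intrinsic load = 6 + 4 = 10.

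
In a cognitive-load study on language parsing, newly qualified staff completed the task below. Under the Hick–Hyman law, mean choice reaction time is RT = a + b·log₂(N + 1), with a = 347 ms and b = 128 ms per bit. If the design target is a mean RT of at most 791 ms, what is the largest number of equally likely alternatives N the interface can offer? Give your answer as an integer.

10

Set 347 + 128·log₂(N + 1) ≤ 791.
log₂(N + 1) ≤ (791 − 347) / 128 = 3.4688.
N + 1 ≤ 2^3.4688 = 11.0717.
N ≤ 10.0717, so the largest integer N is 10.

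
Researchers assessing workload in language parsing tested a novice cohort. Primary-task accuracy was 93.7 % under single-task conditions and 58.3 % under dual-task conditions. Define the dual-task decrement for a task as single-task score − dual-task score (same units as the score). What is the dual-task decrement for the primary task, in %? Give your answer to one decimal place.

35.4

Decrement = 93.7 − 58.3 = 35.4000 % ≈ 35.4 %.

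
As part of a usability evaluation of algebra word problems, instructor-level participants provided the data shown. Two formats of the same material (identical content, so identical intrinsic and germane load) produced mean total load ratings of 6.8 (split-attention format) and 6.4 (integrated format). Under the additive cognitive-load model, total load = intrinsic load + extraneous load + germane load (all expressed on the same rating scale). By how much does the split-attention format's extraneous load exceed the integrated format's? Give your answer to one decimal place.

Intrinsic and germane load are equal across formats, so the difference in total load equals the difference in extraneous load.
Extraneous-load difference = 6.8 − 6.4 = 0.4.

0.4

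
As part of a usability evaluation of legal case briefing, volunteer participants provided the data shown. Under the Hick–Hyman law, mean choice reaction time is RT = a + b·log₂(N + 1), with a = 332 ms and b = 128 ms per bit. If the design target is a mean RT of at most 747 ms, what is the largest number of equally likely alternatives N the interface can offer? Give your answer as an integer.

Set 332 + 128·log₂(N + 1) ≤ 747.
log₂(N + 1) ≤ (747 − 332) / 128 = 3.2422.
N + 1 ≤ 2^3.2422 = 9.4624.
N ≤ 8.4624, so the largest integer N is 8.

8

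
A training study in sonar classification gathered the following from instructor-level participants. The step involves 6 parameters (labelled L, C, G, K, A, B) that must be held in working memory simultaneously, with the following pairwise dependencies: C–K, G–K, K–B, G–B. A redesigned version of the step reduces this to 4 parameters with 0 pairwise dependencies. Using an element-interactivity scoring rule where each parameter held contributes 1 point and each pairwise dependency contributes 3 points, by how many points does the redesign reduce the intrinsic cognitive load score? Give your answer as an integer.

Original: 6 × 1 + 4 × 3 = 6 + 12 = 18.
Redesigned: 4 × 1 + 0 × 3 = 4 + 0 = 4.
Reduction = 18 − 4 = 14.

14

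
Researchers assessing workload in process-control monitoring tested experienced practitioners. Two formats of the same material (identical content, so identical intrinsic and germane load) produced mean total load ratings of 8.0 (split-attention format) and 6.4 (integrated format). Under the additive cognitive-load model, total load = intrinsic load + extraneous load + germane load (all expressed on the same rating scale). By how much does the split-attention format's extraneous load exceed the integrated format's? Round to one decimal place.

Intrinsic and germane load are equal across formats, so the difference in total load equals the difference in extraneous load.
Extraneous-load difference = 8.0 − 6.4 = 1.6.

1.6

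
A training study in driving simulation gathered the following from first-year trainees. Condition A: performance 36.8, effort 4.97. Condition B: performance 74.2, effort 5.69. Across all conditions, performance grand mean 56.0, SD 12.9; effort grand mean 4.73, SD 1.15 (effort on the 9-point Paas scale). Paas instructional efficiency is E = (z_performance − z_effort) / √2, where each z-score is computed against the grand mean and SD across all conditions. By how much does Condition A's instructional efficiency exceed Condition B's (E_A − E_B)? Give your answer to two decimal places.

Condition A: z_P = (36.8 − 56.0)/12.9 = -1.4884; z_E = (4.97 − 4.73)/1.15 = 0.2087; E_A = (-1.4884 − 0.2087)/√2 = -1.2000.
Condition B: z_P = (74.2 − 56.0)/12.9 = 1.4109; z_E = (5.69 − 4.73)/1.15 = 0.8348; E_B = (1.4109 − 0.8348)/√2 = 0.4074.
E_A − E_B = -1.2000 − 0.4074 = -1.6074 ≈ -1.61.

-1.61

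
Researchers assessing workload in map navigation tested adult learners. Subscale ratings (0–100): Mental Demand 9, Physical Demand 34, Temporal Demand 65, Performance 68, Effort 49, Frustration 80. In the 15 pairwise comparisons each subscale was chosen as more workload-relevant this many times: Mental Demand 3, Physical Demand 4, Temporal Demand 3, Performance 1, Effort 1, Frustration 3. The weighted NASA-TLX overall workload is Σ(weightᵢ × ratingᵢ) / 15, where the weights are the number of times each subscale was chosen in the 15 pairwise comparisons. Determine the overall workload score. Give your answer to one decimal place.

The tallies are the weights (they sum to 15).
Weighted sum = 3·9 + 4·34 + 3·65 + 1·68 + 1·49 + 3·80
            = 27 + 136 + 195 + 68 + 49 + 240 = 715.
Overall workload = 715 / 15 = 47.6667 ≈ 47.7.

47.7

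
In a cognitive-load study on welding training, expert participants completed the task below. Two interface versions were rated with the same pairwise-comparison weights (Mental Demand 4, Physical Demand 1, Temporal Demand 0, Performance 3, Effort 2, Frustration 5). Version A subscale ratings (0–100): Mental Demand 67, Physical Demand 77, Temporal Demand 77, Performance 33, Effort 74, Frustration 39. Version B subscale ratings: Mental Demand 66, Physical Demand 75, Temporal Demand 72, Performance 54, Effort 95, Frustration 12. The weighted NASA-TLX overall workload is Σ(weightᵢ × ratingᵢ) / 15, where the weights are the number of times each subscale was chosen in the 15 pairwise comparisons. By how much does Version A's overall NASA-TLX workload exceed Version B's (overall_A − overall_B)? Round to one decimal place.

Version A weighted sum = 4·67 + 1·77 + 0·77 + 3·33 + 2·74 + 5·39 = 268 + 77 + 0 + 99 + 148 + 195 = 787; overall_A = 787/15 = 52.4667.
Version B weighted sum = 4·66 + 1·75 + 0·72 + 3·54 + 2·95 + 5·12 = 264 + 75 + 0 + 162 + 190 + 60 = 751; overall_B = 751/15 = 50.0667.
Difference = 52.4667 − 50.0667 = 2.4000 ≈ 2.4.

2.4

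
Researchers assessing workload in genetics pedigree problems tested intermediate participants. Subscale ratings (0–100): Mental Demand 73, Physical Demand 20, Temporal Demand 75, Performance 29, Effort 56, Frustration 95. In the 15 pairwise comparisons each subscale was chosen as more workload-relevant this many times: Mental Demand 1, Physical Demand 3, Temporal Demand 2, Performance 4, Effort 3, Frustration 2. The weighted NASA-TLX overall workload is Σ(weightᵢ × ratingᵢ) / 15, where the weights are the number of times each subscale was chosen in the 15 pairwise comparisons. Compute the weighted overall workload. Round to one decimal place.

The tallies are the weights (they sum to 15).
Weighted sum = 1·73 + 3·20 + 2·75 + 4·29 + 3·56 + 2·95
            = 73 + 60 + 150 + 116 + 168 + 190 = 757.
Overall workload = 757 / 15 = 50.4667 ≈ 50.5.

50.5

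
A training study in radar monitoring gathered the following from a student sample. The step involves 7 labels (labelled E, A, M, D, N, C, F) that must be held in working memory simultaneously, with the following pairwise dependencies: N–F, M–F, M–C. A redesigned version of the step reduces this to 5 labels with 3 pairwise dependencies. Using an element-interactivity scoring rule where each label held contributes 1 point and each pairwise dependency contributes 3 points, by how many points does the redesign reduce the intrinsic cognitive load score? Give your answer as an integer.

2

Original: 7 × 1 + 3 × 3 = 7 + 9 = 16.
Redesigned: 5 × 1 + 3 × 3 = 5 + 9 = 14.
Reduction = 16 − 14 = 2.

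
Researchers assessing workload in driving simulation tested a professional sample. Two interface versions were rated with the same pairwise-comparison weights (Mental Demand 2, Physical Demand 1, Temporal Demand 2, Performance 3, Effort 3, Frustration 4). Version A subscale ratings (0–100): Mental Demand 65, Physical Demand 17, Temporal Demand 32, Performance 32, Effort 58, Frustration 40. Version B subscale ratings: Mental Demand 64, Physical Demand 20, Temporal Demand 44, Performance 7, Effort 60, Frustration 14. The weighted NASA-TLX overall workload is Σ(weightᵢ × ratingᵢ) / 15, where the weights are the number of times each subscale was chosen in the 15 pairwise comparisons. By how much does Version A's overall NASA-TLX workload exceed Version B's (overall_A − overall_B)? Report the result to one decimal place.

Version A weighted sum = 2·65 + 1·17 + 2·32 + 3·32 + 3·58 + 4·40 = 130 + 17 + 64 + 96 + 174 + 160 = 641; overall_A = 641/15 = 42.7333.
Version B weighted sum = 2·64 + 1·20 + 2·44 + 3·7 + 3·60 + 4·14 = 128 + 20 + 88 + 21 + 180 + 56 = 493; overall_B = 493/15 = 32.8667.
Difference = 42.7333 − 32.8667 = 9.8666 ≈ 9.9.

9.9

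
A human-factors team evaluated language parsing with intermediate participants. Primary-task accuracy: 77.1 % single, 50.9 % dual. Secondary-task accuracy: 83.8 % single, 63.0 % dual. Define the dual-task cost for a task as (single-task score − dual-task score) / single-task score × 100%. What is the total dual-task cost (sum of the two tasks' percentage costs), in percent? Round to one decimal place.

58.8

Primary cost = (77.1 − 50.9) / 77.1 × 100% = 33.9818%.
Secondary cost = (83.8 − 63.0) / 83.8 × 100% = 24.8210%.
Total = 33.9818% + 24.8210% = 58.8028% ≈ 58.8%.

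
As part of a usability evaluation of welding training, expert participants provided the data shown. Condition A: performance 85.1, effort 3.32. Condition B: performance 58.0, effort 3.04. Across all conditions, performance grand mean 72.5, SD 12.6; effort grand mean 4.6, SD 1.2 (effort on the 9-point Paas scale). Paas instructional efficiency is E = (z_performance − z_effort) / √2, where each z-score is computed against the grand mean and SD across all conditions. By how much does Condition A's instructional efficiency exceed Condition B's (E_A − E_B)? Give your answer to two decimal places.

Condition A: z_P = (85.1 − 72.5)/12.6 = 1.0000; z_E = (3.32 − 4.6)/1.2 = -1.0667; E_A = (1.0000 − (-1.0667))/√2 = 1.4614.
Condition B: z_P = (58.0 − 72.5)/12.6 = -1.1508; z_E = (3.04 − 4.6)/1.2 = -1.3000; E_B = (-1.1508 − (-1.3000))/√2 = 0.1055.
E_A − E_B = 1.4614 − 0.1055 = 1.3559 ≈ 1.36.

1.36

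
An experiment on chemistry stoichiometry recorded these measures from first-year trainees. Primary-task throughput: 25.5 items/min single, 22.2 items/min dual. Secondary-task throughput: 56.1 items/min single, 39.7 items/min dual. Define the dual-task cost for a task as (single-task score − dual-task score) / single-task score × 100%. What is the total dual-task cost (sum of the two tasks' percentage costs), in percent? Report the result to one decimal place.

Primary cost = (25.5 − 22.2) / 25.5 × 100% = 12.9412%.
Secondary cost = (56.1 − 39.7) / 56.1 × 100% = 29.2335%.
Total = 12.9412% + 29.2335% = 42.1747% ≈ 42.2%.

42.2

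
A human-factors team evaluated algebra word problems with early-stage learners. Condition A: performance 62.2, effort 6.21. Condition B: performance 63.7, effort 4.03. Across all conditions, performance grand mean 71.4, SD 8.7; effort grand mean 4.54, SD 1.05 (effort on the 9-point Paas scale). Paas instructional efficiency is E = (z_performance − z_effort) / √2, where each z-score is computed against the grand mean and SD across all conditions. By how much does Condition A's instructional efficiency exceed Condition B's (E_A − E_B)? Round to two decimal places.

-1.59

Condition A: z_P = (62.2 − 71.4)/8.7 = -1.0575; z_E = (6.21 − 4.54)/1.05 = 1.5905; E_A = (-1.0575 − 1.5905)/√2 = -1.8724.
Condition B: z_P = (63.7 − 71.4)/8.7 = -0.8851; z_E = (4.03 − 4.54)/1.05 = -0.4857; E_B = (-0.8851 − (-0.4857))/√2 = -0.2824.
E_A − E_B = -1.8724 − (-0.2824) = -1.5900 ≈ -1.59.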